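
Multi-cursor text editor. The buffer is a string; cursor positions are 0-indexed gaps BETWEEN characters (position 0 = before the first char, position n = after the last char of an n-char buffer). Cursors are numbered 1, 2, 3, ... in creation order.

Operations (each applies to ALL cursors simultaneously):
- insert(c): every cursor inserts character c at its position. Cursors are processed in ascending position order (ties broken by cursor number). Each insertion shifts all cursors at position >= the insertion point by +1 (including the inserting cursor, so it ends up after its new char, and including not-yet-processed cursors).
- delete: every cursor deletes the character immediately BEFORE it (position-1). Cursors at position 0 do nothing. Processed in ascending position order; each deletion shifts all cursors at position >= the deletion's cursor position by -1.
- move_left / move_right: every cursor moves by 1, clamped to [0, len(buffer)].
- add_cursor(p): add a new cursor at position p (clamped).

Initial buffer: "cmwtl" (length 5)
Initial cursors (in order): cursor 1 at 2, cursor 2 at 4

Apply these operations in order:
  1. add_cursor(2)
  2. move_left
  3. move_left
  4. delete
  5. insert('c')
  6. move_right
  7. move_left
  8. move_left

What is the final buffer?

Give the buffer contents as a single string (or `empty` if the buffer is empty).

After op 1 (add_cursor(2)): buffer="cmwtl" (len 5), cursors c1@2 c3@2 c2@4, authorship .....
After op 2 (move_left): buffer="cmwtl" (len 5), cursors c1@1 c3@1 c2@3, authorship .....
After op 3 (move_left): buffer="cmwtl" (len 5), cursors c1@0 c3@0 c2@2, authorship .....
After op 4 (delete): buffer="cwtl" (len 4), cursors c1@0 c3@0 c2@1, authorship ....
After op 5 (insert('c')): buffer="ccccwtl" (len 7), cursors c1@2 c3@2 c2@4, authorship 13.2...
After op 6 (move_right): buffer="ccccwtl" (len 7), cursors c1@3 c3@3 c2@5, authorship 13.2...
After op 7 (move_left): buffer="ccccwtl" (len 7), cursors c1@2 c3@2 c2@4, authorship 13.2...
After op 8 (move_left): buffer="ccccwtl" (len 7), cursors c1@1 c3@1 c2@3, authorship 13.2...

Answer: ccccwtl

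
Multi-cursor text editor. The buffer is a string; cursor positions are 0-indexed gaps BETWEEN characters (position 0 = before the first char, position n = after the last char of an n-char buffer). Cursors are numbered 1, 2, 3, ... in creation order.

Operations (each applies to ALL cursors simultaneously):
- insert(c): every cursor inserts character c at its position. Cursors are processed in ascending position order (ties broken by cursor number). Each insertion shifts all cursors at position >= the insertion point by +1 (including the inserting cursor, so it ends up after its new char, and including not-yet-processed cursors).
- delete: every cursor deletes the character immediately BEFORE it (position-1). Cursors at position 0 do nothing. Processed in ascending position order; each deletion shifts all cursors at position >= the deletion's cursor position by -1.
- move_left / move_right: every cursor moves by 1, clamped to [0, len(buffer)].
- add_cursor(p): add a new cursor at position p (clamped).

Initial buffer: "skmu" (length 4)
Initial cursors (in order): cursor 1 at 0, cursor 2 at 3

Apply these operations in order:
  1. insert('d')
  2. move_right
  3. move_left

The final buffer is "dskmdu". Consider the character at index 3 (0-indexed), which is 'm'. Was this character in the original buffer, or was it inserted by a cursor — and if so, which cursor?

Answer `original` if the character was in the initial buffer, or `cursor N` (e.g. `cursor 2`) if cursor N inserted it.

After op 1 (insert('d')): buffer="dskmdu" (len 6), cursors c1@1 c2@5, authorship 1...2.
After op 2 (move_right): buffer="dskmdu" (len 6), cursors c1@2 c2@6, authorship 1...2.
After op 3 (move_left): buffer="dskmdu" (len 6), cursors c1@1 c2@5, authorship 1...2.
Authorship (.=original, N=cursor N): 1 . . . 2 .
Index 3: author = original

Answer: original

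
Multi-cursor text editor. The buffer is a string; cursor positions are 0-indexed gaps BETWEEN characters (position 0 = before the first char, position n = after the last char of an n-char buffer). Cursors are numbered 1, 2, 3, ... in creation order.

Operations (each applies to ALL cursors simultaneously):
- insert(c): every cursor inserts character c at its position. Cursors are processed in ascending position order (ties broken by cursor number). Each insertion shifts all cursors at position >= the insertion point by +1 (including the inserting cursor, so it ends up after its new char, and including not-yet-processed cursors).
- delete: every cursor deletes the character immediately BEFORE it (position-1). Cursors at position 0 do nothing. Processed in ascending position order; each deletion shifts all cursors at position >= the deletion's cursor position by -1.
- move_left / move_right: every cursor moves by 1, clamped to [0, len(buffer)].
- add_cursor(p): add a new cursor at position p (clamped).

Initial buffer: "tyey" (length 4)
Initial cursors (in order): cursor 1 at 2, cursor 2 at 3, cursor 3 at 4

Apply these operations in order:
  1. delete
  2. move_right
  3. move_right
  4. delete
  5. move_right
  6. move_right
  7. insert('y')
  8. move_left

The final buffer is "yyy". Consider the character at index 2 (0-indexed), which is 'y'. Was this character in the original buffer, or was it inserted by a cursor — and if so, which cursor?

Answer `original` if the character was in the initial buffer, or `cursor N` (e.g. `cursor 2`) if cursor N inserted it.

Answer: cursor 3

Derivation:
After op 1 (delete): buffer="t" (len 1), cursors c1@1 c2@1 c3@1, authorship .
After op 2 (move_right): buffer="t" (len 1), cursors c1@1 c2@1 c3@1, authorship .
After op 3 (move_right): buffer="t" (len 1), cursors c1@1 c2@1 c3@1, authorship .
After op 4 (delete): buffer="" (len 0), cursors c1@0 c2@0 c3@0, authorship 
After op 5 (move_right): buffer="" (len 0), cursors c1@0 c2@0 c3@0, authorship 
After op 6 (move_right): buffer="" (len 0), cursors c1@0 c2@0 c3@0, authorship 
After op 7 (insert('y')): buffer="yyy" (len 3), cursors c1@3 c2@3 c3@3, authorship 123
After op 8 (move_left): buffer="yyy" (len 3), cursors c1@2 c2@2 c3@2, authorship 123
Authorship (.=original, N=cursor N): 1 2 3
Index 2: author = 3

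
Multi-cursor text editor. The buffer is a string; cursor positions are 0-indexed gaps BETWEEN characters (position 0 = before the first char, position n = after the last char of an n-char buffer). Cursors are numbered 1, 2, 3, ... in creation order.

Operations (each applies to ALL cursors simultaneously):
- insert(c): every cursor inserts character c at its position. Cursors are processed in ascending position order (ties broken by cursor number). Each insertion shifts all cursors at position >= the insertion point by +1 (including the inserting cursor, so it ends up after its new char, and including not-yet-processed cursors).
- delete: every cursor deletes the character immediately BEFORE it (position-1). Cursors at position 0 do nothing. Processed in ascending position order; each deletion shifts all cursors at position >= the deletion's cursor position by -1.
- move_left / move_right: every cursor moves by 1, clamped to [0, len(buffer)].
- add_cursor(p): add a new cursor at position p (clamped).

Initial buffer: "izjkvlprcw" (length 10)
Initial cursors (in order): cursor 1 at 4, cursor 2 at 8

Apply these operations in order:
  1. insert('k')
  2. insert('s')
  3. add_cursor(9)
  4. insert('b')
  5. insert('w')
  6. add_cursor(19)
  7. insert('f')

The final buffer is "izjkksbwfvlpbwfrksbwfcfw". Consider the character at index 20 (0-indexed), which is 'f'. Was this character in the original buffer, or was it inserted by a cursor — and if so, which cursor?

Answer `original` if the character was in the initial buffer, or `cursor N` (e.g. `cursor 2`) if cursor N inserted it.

After op 1 (insert('k')): buffer="izjkkvlprkcw" (len 12), cursors c1@5 c2@10, authorship ....1....2..
After op 2 (insert('s')): buffer="izjkksvlprkscw" (len 14), cursors c1@6 c2@12, authorship ....11....22..
After op 3 (add_cursor(9)): buffer="izjkksvlprkscw" (len 14), cursors c1@6 c3@9 c2@12, authorship ....11....22..
After op 4 (insert('b')): buffer="izjkksbvlpbrksbcw" (len 17), cursors c1@7 c3@11 c2@15, authorship ....111...3.222..
After op 5 (insert('w')): buffer="izjkksbwvlpbwrksbwcw" (len 20), cursors c1@8 c3@13 c2@18, authorship ....1111...33.2222..
After op 6 (add_cursor(19)): buffer="izjkksbwvlpbwrksbwcw" (len 20), cursors c1@8 c3@13 c2@18 c4@19, authorship ....1111...33.2222..
After op 7 (insert('f')): buffer="izjkksbwfvlpbwfrksbwfcfw" (len 24), cursors c1@9 c3@15 c2@21 c4@23, authorship ....11111...333.22222.4.
Authorship (.=original, N=cursor N): . . . . 1 1 1 1 1 . . . 3 3 3 . 2 2 2 2 2 . 4 .
Index 20: author = 2

Answer: cursor 2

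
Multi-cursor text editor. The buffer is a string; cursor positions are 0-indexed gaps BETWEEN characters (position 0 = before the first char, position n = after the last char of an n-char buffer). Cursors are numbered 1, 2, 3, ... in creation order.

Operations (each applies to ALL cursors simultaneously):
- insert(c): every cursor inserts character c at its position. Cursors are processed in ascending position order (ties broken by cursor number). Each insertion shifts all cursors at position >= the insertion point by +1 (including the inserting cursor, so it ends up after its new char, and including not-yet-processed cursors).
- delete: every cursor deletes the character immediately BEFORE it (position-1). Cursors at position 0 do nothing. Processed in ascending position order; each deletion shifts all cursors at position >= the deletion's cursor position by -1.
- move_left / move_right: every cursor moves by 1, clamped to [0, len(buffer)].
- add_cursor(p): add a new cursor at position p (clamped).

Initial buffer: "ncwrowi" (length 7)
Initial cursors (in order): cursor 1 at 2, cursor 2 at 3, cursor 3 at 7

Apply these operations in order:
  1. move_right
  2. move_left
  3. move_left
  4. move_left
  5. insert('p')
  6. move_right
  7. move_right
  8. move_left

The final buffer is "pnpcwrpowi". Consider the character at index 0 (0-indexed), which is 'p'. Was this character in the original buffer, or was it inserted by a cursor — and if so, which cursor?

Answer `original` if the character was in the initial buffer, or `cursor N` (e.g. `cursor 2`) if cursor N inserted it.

Answer: cursor 1

Derivation:
After op 1 (move_right): buffer="ncwrowi" (len 7), cursors c1@3 c2@4 c3@7, authorship .......
After op 2 (move_left): buffer="ncwrowi" (len 7), cursors c1@2 c2@3 c3@6, authorship .......
After op 3 (move_left): buffer="ncwrowi" (len 7), cursors c1@1 c2@2 c3@5, authorship .......
After op 4 (move_left): buffer="ncwrowi" (len 7), cursors c1@0 c2@1 c3@4, authorship .......
After op 5 (insert('p')): buffer="pnpcwrpowi" (len 10), cursors c1@1 c2@3 c3@7, authorship 1.2...3...
After op 6 (move_right): buffer="pnpcwrpowi" (len 10), cursors c1@2 c2@4 c3@8, authorship 1.2...3...
After op 7 (move_right): buffer="pnpcwrpowi" (len 10), cursors c1@3 c2@5 c3@9, authorship 1.2...3...
After op 8 (move_left): buffer="pnpcwrpowi" (len 10), cursors c1@2 c2@4 c3@8, authorship 1.2...3...
Authorship (.=original, N=cursor N): 1 . 2 . . . 3 . . .
Index 0: author = 1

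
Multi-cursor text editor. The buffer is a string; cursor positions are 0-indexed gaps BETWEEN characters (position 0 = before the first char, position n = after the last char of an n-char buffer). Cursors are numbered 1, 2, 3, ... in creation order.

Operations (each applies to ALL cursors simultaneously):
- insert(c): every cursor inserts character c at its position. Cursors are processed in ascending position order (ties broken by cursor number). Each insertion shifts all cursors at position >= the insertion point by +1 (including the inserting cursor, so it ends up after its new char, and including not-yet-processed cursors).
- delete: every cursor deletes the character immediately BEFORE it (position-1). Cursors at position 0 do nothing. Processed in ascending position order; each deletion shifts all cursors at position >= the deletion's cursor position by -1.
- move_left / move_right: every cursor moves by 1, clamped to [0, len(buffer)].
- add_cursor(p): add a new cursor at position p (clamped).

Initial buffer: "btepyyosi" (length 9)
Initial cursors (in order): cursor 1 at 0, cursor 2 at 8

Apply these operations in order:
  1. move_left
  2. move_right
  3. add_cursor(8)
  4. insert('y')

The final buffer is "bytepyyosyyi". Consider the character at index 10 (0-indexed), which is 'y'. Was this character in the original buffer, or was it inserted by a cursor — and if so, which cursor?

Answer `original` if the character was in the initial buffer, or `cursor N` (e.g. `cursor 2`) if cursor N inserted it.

After op 1 (move_left): buffer="btepyyosi" (len 9), cursors c1@0 c2@7, authorship .........
After op 2 (move_right): buffer="btepyyosi" (len 9), cursors c1@1 c2@8, authorship .........
After op 3 (add_cursor(8)): buffer="btepyyosi" (len 9), cursors c1@1 c2@8 c3@8, authorship .........
After op 4 (insert('y')): buffer="bytepyyosyyi" (len 12), cursors c1@2 c2@11 c3@11, authorship .1.......23.
Authorship (.=original, N=cursor N): . 1 . . . . . . . 2 3 .
Index 10: author = 3

Answer: cursor 3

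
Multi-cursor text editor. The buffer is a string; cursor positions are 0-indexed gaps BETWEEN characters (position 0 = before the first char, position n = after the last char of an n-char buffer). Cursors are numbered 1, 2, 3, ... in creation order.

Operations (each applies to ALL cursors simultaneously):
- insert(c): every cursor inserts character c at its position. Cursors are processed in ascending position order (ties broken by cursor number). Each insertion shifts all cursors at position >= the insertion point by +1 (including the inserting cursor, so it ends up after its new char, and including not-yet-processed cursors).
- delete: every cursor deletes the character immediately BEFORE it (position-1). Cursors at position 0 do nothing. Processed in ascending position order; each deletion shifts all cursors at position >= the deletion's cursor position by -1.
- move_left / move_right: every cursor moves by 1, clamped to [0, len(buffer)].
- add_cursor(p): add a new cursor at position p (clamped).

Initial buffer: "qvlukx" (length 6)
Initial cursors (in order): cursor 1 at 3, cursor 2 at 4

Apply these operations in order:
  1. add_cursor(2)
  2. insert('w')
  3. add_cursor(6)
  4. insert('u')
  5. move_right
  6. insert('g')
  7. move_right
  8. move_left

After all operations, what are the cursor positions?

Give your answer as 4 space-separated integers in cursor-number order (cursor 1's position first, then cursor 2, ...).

Answer: 10 16 6 13

Derivation:
After op 1 (add_cursor(2)): buffer="qvlukx" (len 6), cursors c3@2 c1@3 c2@4, authorship ......
After op 2 (insert('w')): buffer="qvwlwuwkx" (len 9), cursors c3@3 c1@5 c2@7, authorship ..3.1.2..
After op 3 (add_cursor(6)): buffer="qvwlwuwkx" (len 9), cursors c3@3 c1@5 c4@6 c2@7, authorship ..3.1.2..
After op 4 (insert('u')): buffer="qvwulwuuuwukx" (len 13), cursors c3@4 c1@7 c4@9 c2@11, authorship ..33.11.422..
After op 5 (move_right): buffer="qvwulwuuuwukx" (len 13), cursors c3@5 c1@8 c4@10 c2@12, authorship ..33.11.422..
After op 6 (insert('g')): buffer="qvwulgwuuguwgukgx" (len 17), cursors c3@6 c1@10 c4@13 c2@16, authorship ..33.311.14242.2.
After op 7 (move_right): buffer="qvwulgwuuguwgukgx" (len 17), cursors c3@7 c1@11 c4@14 c2@17, authorship ..33.311.14242.2.
After op 8 (move_left): buffer="qvwulgwuuguwgukgx" (len 17), cursors c3@6 c1@10 c4@13 c2@16, authorship ..33.311.14242.2.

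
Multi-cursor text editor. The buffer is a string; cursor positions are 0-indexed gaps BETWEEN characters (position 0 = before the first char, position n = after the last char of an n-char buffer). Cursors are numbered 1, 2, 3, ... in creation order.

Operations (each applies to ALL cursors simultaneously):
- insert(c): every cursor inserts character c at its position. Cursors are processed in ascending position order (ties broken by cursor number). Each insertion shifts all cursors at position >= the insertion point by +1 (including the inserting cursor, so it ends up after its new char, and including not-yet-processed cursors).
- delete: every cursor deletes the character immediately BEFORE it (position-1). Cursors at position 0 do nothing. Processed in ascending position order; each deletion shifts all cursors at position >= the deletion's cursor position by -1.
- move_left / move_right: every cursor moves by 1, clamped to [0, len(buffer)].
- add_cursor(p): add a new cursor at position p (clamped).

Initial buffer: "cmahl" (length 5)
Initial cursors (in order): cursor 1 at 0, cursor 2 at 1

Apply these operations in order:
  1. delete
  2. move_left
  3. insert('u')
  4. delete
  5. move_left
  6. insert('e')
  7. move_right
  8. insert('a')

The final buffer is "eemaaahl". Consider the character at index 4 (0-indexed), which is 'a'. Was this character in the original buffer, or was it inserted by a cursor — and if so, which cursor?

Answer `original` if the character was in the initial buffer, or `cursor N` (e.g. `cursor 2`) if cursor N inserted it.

Answer: cursor 2

Derivation:
After op 1 (delete): buffer="mahl" (len 4), cursors c1@0 c2@0, authorship ....
After op 2 (move_left): buffer="mahl" (len 4), cursors c1@0 c2@0, authorship ....
After op 3 (insert('u')): buffer="uumahl" (len 6), cursors c1@2 c2@2, authorship 12....
After op 4 (delete): buffer="mahl" (len 4), cursors c1@0 c2@0, authorship ....
After op 5 (move_left): buffer="mahl" (len 4), cursors c1@0 c2@0, authorship ....
After op 6 (insert('e')): buffer="eemahl" (len 6), cursors c1@2 c2@2, authorship 12....
After op 7 (move_right): buffer="eemahl" (len 6), cursors c1@3 c2@3, authorship 12....
After op 8 (insert('a')): buffer="eemaaahl" (len 8), cursors c1@5 c2@5, authorship 12.12...
Authorship (.=original, N=cursor N): 1 2 . 1 2 . . .
Index 4: author = 2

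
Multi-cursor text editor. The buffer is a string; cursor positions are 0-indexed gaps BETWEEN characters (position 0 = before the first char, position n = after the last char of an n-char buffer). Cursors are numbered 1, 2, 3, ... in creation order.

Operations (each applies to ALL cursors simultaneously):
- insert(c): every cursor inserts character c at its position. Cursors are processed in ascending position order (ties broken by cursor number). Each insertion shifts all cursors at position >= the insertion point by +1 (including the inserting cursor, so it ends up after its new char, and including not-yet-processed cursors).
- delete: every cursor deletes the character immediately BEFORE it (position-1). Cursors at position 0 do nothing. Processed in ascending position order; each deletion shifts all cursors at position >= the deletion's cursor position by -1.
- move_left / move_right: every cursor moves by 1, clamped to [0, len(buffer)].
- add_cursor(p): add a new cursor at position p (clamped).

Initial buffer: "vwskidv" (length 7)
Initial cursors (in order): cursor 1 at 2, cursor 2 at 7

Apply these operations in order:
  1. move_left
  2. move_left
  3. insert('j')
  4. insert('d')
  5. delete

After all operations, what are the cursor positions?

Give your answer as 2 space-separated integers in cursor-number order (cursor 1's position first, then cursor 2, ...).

Answer: 1 7

Derivation:
After op 1 (move_left): buffer="vwskidv" (len 7), cursors c1@1 c2@6, authorship .......
After op 2 (move_left): buffer="vwskidv" (len 7), cursors c1@0 c2@5, authorship .......
After op 3 (insert('j')): buffer="jvwskijdv" (len 9), cursors c1@1 c2@7, authorship 1.....2..
After op 4 (insert('d')): buffer="jdvwskijddv" (len 11), cursors c1@2 c2@9, authorship 11.....22..
After op 5 (delete): buffer="jvwskijdv" (len 9), cursors c1@1 c2@7, authorship 1.....2..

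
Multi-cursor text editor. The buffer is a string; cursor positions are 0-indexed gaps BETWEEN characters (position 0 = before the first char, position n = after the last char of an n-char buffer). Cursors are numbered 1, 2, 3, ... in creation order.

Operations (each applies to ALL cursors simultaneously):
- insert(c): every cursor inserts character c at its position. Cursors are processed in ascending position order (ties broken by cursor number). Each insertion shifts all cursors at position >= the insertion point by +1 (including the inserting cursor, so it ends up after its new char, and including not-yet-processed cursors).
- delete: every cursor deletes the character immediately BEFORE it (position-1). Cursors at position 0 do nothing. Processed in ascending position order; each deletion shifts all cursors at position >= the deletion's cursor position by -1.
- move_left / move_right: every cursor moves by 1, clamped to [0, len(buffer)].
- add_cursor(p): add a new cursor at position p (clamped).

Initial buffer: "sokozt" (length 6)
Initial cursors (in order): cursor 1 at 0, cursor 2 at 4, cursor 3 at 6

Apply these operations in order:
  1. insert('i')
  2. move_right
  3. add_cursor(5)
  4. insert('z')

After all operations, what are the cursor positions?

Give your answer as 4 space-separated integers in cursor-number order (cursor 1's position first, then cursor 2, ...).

After op 1 (insert('i')): buffer="isokoizti" (len 9), cursors c1@1 c2@6 c3@9, authorship 1....2..3
After op 2 (move_right): buffer="isokoizti" (len 9), cursors c1@2 c2@7 c3@9, authorship 1....2..3
After op 3 (add_cursor(5)): buffer="isokoizti" (len 9), cursors c1@2 c4@5 c2@7 c3@9, authorship 1....2..3
After op 4 (insert('z')): buffer="iszokozizztiz" (len 13), cursors c1@3 c4@7 c2@10 c3@13, authorship 1.1...42.2.33

Answer: 3 10 13 7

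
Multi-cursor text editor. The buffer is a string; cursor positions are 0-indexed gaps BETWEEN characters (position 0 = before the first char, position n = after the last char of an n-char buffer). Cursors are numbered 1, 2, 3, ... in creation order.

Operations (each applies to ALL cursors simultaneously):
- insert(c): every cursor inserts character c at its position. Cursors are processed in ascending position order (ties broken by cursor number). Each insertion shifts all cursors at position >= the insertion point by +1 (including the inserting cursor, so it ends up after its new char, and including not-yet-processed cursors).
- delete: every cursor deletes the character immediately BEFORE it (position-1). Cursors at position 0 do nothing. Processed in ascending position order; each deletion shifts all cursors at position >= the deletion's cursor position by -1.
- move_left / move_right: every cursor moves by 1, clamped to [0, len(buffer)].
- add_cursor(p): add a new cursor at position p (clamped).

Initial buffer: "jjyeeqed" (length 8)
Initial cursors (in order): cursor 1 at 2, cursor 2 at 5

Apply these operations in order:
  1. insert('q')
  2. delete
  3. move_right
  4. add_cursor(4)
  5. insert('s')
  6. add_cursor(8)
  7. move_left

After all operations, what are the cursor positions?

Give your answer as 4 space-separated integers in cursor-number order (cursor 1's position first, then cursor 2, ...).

After op 1 (insert('q')): buffer="jjqyeeqqed" (len 10), cursors c1@3 c2@7, authorship ..1...2...
After op 2 (delete): buffer="jjyeeqed" (len 8), cursors c1@2 c2@5, authorship ........
After op 3 (move_right): buffer="jjyeeqed" (len 8), cursors c1@3 c2@6, authorship ........
After op 4 (add_cursor(4)): buffer="jjyeeqed" (len 8), cursors c1@3 c3@4 c2@6, authorship ........
After op 5 (insert('s')): buffer="jjyseseqsed" (len 11), cursors c1@4 c3@6 c2@9, authorship ...1.3..2..
After op 6 (add_cursor(8)): buffer="jjyseseqsed" (len 11), cursors c1@4 c3@6 c4@8 c2@9, authorship ...1.3..2..
After op 7 (move_left): buffer="jjyseseqsed" (len 11), cursors c1@3 c3@5 c4@7 c2@8, authorship ...1.3..2..

Answer: 3 8 5 7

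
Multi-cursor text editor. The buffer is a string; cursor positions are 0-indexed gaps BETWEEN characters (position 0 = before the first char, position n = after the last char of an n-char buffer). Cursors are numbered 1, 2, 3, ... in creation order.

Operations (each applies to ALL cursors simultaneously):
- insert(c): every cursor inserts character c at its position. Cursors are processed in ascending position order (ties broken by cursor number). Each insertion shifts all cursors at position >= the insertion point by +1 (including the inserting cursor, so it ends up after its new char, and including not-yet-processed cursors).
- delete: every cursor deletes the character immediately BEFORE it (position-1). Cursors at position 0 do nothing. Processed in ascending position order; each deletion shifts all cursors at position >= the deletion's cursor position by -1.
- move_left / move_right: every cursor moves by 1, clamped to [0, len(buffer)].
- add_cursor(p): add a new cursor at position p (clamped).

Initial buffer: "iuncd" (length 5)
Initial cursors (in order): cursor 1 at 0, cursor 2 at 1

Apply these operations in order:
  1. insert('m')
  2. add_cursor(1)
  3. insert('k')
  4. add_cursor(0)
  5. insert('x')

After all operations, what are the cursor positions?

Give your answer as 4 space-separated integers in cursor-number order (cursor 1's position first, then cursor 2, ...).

Answer: 6 10 6 1

Derivation:
After op 1 (insert('m')): buffer="mimuncd" (len 7), cursors c1@1 c2@3, authorship 1.2....
After op 2 (add_cursor(1)): buffer="mimuncd" (len 7), cursors c1@1 c3@1 c2@3, authorship 1.2....
After op 3 (insert('k')): buffer="mkkimkuncd" (len 10), cursors c1@3 c3@3 c2@6, authorship 113.22....
After op 4 (add_cursor(0)): buffer="mkkimkuncd" (len 10), cursors c4@0 c1@3 c3@3 c2@6, authorship 113.22....
After op 5 (insert('x')): buffer="xmkkxximkxuncd" (len 14), cursors c4@1 c1@6 c3@6 c2@10, authorship 411313.222....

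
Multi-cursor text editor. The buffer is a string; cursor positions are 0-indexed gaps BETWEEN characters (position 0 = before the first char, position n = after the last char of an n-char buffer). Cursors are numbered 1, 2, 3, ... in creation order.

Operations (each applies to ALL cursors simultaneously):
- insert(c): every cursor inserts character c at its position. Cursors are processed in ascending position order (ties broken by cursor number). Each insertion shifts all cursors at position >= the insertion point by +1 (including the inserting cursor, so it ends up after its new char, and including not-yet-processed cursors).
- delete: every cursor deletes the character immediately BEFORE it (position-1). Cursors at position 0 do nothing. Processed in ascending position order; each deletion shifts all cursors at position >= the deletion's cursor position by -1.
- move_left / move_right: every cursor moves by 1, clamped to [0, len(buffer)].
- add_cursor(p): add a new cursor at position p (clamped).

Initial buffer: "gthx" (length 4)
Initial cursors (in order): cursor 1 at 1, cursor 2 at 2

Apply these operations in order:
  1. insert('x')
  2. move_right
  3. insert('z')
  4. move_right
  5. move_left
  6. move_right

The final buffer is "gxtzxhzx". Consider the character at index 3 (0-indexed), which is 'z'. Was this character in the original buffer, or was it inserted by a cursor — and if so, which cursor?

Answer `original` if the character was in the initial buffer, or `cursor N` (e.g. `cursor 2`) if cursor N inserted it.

Answer: cursor 1

Derivation:
After op 1 (insert('x')): buffer="gxtxhx" (len 6), cursors c1@2 c2@4, authorship .1.2..
After op 2 (move_right): buffer="gxtxhx" (len 6), cursors c1@3 c2@5, authorship .1.2..
After op 3 (insert('z')): buffer="gxtzxhzx" (len 8), cursors c1@4 c2@7, authorship .1.12.2.
After op 4 (move_right): buffer="gxtzxhzx" (len 8), cursors c1@5 c2@8, authorship .1.12.2.
After op 5 (move_left): buffer="gxtzxhzx" (len 8), cursors c1@4 c2@7, authorship .1.12.2.
After op 6 (move_right): buffer="gxtzxhzx" (len 8), cursors c1@5 c2@8, authorship .1.12.2.
Authorship (.=original, N=cursor N): . 1 . 1 2 . 2 .
Index 3: author = 1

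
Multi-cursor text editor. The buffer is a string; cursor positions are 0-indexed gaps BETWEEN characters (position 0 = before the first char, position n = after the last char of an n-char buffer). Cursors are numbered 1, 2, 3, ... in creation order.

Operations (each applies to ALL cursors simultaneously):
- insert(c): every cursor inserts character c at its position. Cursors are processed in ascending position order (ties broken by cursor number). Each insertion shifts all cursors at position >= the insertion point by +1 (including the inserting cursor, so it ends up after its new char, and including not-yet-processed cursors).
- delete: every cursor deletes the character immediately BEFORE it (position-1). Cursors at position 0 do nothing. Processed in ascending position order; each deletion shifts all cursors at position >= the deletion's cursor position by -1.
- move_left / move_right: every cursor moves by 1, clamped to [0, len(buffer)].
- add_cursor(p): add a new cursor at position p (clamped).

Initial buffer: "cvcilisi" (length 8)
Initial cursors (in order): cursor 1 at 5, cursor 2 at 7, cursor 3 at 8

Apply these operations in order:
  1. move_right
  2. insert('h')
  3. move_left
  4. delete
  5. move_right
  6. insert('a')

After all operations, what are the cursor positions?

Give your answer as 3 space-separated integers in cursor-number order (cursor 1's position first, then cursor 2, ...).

After op 1 (move_right): buffer="cvcilisi" (len 8), cursors c1@6 c2@8 c3@8, authorship ........
After op 2 (insert('h')): buffer="cvcilihsihh" (len 11), cursors c1@7 c2@11 c3@11, authorship ......1..23
After op 3 (move_left): buffer="cvcilihsihh" (len 11), cursors c1@6 c2@10 c3@10, authorship ......1..23
After op 4 (delete): buffer="cvcilhsh" (len 8), cursors c1@5 c2@7 c3@7, authorship .....1.3
After op 5 (move_right): buffer="cvcilhsh" (len 8), cursors c1@6 c2@8 c3@8, authorship .....1.3
After op 6 (insert('a')): buffer="cvcilhashaa" (len 11), cursors c1@7 c2@11 c3@11, authorship .....11.323

Answer: 7 11 11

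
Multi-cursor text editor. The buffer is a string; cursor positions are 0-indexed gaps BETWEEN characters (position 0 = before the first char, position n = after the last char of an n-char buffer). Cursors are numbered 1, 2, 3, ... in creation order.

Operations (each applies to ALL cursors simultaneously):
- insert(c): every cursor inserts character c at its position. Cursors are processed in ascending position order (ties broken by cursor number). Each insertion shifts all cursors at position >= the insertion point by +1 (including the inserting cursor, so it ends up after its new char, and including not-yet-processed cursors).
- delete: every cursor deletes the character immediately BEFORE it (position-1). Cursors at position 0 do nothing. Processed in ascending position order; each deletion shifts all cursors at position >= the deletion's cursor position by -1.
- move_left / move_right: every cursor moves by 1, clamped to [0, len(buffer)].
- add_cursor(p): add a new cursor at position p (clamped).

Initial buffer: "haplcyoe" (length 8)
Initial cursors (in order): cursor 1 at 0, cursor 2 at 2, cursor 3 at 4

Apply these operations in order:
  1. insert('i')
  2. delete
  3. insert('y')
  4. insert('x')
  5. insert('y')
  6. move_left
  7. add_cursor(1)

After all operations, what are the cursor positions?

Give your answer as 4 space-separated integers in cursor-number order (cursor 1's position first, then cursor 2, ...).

Answer: 2 7 12 1

Derivation:
After op 1 (insert('i')): buffer="ihaiplicyoe" (len 11), cursors c1@1 c2@4 c3@7, authorship 1..2..3....
After op 2 (delete): buffer="haplcyoe" (len 8), cursors c1@0 c2@2 c3@4, authorship ........
After op 3 (insert('y')): buffer="yhayplycyoe" (len 11), cursors c1@1 c2@4 c3@7, authorship 1..2..3....
After op 4 (insert('x')): buffer="yxhayxplyxcyoe" (len 14), cursors c1@2 c2@6 c3@10, authorship 11..22..33....
After op 5 (insert('y')): buffer="yxyhayxyplyxycyoe" (len 17), cursors c1@3 c2@8 c3@13, authorship 111..222..333....
After op 6 (move_left): buffer="yxyhayxyplyxycyoe" (len 17), cursors c1@2 c2@7 c3@12, authorship 111..222..333....
After op 7 (add_cursor(1)): buffer="yxyhayxyplyxycyoe" (len 17), cursors c4@1 c1@2 c2@7 c3@12, authorship 111..222..333....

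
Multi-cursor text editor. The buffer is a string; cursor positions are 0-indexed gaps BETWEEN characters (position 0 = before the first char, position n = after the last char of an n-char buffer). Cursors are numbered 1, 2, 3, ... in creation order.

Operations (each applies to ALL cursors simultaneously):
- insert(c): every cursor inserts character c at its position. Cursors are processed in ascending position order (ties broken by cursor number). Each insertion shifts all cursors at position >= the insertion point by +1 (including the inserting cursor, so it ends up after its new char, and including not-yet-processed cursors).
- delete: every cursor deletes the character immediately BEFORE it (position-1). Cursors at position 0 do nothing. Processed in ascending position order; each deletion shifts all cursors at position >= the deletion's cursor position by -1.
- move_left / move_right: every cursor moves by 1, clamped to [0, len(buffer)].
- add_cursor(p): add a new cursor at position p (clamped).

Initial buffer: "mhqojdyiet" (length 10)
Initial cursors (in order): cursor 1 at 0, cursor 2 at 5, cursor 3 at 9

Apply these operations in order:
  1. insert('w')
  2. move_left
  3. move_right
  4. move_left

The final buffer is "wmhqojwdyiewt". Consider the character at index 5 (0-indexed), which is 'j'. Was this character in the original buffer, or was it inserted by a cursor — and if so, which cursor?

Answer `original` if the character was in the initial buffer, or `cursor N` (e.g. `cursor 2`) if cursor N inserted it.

Answer: original

Derivation:
After op 1 (insert('w')): buffer="wmhqojwdyiewt" (len 13), cursors c1@1 c2@7 c3@12, authorship 1.....2....3.
After op 2 (move_left): buffer="wmhqojwdyiewt" (len 13), cursors c1@0 c2@6 c3@11, authorship 1.....2....3.
After op 3 (move_right): buffer="wmhqojwdyiewt" (len 13), cursors c1@1 c2@7 c3@12, authorship 1.....2....3.
After op 4 (move_left): buffer="wmhqojwdyiewt" (len 13), cursors c1@0 c2@6 c3@11, authorship 1.....2....3.
Authorship (.=original, N=cursor N): 1 . . . . . 2 . . . . 3 .
Index 5: author = original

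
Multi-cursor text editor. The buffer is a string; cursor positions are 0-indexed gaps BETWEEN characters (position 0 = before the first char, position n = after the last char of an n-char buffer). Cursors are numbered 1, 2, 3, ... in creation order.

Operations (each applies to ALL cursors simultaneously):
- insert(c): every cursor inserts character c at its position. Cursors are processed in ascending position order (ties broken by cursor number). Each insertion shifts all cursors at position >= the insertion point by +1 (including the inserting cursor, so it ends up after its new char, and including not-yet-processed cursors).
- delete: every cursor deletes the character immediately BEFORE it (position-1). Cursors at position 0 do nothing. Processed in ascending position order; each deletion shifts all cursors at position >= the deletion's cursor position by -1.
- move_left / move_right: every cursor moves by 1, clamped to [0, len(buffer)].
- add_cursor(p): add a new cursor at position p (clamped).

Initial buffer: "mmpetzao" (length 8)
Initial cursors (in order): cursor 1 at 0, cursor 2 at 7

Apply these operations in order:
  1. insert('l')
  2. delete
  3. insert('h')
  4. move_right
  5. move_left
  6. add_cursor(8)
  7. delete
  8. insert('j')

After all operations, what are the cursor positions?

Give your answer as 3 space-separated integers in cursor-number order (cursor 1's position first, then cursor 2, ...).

Answer: 1 9 9

Derivation:
After op 1 (insert('l')): buffer="lmmpetzalo" (len 10), cursors c1@1 c2@9, authorship 1.......2.
After op 2 (delete): buffer="mmpetzao" (len 8), cursors c1@0 c2@7, authorship ........
After op 3 (insert('h')): buffer="hmmpetzaho" (len 10), cursors c1@1 c2@9, authorship 1.......2.
After op 4 (move_right): buffer="hmmpetzaho" (len 10), cursors c1@2 c2@10, authorship 1.......2.
After op 5 (move_left): buffer="hmmpetzaho" (len 10), cursors c1@1 c2@9, authorship 1.......2.
After op 6 (add_cursor(8)): buffer="hmmpetzaho" (len 10), cursors c1@1 c3@8 c2@9, authorship 1.......2.
After op 7 (delete): buffer="mmpetzo" (len 7), cursors c1@0 c2@6 c3@6, authorship .......
After op 8 (insert('j')): buffer="jmmpetzjjo" (len 10), cursors c1@1 c2@9 c3@9, authorship 1......23.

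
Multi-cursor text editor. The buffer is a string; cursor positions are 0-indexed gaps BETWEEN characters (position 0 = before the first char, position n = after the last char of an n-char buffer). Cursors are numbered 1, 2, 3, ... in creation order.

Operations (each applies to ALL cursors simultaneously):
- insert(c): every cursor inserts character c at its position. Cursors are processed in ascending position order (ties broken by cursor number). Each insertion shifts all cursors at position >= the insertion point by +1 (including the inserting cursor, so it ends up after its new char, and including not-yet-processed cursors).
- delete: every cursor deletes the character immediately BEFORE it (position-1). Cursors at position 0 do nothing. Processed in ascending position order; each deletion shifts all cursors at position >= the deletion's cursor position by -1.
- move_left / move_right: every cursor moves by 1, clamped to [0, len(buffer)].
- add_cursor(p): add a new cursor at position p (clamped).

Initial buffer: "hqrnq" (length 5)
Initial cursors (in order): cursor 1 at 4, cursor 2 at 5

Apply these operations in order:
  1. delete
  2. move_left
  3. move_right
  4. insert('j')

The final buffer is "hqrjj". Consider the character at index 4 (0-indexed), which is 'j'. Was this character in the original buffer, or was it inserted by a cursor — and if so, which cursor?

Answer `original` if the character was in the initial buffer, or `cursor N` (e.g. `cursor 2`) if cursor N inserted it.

Answer: cursor 2

Derivation:
After op 1 (delete): buffer="hqr" (len 3), cursors c1@3 c2@3, authorship ...
After op 2 (move_left): buffer="hqr" (len 3), cursors c1@2 c2@2, authorship ...
After op 3 (move_right): buffer="hqr" (len 3), cursors c1@3 c2@3, authorship ...
After op 4 (insert('j')): buffer="hqrjj" (len 5), cursors c1@5 c2@5, authorship ...12
Authorship (.=original, N=cursor N): . . . 1 2
Index 4: author = 2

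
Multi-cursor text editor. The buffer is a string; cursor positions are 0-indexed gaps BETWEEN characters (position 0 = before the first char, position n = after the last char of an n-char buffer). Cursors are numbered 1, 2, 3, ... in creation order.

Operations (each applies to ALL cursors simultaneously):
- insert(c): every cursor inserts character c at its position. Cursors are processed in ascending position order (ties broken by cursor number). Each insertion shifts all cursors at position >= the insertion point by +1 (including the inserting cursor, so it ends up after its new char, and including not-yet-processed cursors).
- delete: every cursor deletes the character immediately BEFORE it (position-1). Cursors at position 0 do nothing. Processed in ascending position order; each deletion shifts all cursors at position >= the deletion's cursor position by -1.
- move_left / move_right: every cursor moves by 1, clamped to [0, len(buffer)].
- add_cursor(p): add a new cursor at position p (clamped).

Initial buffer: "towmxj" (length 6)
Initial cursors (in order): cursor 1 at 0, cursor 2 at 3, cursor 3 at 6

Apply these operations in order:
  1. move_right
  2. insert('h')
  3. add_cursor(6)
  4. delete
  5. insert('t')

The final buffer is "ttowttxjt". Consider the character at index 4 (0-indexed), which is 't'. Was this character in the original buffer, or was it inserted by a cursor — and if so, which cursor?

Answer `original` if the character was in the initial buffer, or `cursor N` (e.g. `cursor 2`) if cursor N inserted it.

Answer: cursor 2

Derivation:
After op 1 (move_right): buffer="towmxj" (len 6), cursors c1@1 c2@4 c3@6, authorship ......
After op 2 (insert('h')): buffer="thowmhxjh" (len 9), cursors c1@2 c2@6 c3@9, authorship .1...2..3
After op 3 (add_cursor(6)): buffer="thowmhxjh" (len 9), cursors c1@2 c2@6 c4@6 c3@9, authorship .1...2..3
After op 4 (delete): buffer="towxj" (len 5), cursors c1@1 c2@3 c4@3 c3@5, authorship .....
After op 5 (insert('t')): buffer="ttowttxjt" (len 9), cursors c1@2 c2@6 c4@6 c3@9, authorship .1..24..3
Authorship (.=original, N=cursor N): . 1 . . 2 4 . . 3
Index 4: author = 2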